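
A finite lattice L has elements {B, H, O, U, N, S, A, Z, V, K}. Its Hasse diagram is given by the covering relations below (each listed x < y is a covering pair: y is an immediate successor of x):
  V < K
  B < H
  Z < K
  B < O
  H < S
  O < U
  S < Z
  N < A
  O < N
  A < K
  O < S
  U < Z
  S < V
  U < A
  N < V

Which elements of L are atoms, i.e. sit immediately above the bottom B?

H, O

The atoms are exactly the elements that cover B: H, O.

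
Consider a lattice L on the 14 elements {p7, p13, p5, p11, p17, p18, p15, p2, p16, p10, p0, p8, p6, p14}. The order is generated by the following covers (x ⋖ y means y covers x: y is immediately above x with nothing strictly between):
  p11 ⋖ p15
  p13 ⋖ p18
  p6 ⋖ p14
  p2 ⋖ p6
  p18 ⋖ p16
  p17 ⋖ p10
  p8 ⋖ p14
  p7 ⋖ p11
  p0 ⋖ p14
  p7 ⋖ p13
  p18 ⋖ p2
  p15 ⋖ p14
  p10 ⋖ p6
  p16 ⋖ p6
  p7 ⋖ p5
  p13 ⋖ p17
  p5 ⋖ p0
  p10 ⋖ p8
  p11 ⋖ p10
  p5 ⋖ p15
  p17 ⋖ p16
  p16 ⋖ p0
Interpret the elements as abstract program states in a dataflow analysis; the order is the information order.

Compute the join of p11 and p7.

p11

Common upper bounds of {p11, p7}: p10, p11, p14, p15, p6, p8.
The least among these is p11.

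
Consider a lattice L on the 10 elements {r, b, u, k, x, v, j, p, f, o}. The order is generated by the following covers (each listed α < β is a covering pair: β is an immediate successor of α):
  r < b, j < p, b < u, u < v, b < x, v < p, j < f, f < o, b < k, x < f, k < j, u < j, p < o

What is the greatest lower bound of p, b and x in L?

b

Common lower bounds of {p, b, x}: b, r.
The greatest among these is b.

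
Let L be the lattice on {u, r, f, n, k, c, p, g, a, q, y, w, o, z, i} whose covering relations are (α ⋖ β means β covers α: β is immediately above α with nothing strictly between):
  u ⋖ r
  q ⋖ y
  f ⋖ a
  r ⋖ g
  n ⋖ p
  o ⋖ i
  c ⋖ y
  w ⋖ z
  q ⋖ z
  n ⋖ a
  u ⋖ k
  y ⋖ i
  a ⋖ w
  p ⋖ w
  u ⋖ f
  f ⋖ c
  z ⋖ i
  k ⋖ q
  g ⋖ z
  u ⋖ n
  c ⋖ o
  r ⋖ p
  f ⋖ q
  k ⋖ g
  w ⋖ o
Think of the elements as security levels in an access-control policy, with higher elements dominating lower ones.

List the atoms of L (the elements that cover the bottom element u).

f, k, n, r

The atoms are exactly the elements that cover u: f, k, n, r.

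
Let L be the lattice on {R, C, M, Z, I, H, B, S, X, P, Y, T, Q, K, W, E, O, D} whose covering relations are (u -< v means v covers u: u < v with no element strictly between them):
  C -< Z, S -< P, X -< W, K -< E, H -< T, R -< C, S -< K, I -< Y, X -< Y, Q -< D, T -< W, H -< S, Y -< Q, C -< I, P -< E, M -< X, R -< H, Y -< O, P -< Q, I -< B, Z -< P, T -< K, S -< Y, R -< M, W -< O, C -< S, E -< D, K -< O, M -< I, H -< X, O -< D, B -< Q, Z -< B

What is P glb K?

Common lower bounds of {P, K}: C, H, R, S.
The greatest among these is S.

S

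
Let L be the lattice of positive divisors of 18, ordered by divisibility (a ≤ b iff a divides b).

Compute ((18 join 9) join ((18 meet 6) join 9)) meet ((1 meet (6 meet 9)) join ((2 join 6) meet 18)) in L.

6

18 ∨ 9 = 18
18 ∧ 6 = 6
6 ∨ 9 = 18
18 ∨ 18 = 18
6 ∧ 9 = 3
1 ∧ 3 = 1
2 ∨ 6 = 6
6 ∧ 18 = 6
1 ∨ 6 = 6
18 ∧ 6 = 6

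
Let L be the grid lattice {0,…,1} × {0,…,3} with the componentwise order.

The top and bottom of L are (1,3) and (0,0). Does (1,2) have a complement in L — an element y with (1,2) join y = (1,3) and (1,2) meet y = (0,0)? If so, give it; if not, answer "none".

none

For every candidate y, either (1,2) ∨ y ≠ (1,3) or (1,2) ∧ y ≠ (0,0); no complement exists.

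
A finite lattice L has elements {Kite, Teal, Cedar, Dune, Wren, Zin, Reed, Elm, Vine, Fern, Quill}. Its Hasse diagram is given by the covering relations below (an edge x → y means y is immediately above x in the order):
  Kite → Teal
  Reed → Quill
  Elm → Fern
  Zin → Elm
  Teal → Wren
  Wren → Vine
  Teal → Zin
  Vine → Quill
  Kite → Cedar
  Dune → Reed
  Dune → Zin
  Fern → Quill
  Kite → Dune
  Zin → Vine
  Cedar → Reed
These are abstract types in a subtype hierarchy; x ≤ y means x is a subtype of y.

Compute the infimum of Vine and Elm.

Common lower bounds of {Vine, Elm}: Dune, Kite, Teal, Zin.
The greatest among these is Zin.

Zin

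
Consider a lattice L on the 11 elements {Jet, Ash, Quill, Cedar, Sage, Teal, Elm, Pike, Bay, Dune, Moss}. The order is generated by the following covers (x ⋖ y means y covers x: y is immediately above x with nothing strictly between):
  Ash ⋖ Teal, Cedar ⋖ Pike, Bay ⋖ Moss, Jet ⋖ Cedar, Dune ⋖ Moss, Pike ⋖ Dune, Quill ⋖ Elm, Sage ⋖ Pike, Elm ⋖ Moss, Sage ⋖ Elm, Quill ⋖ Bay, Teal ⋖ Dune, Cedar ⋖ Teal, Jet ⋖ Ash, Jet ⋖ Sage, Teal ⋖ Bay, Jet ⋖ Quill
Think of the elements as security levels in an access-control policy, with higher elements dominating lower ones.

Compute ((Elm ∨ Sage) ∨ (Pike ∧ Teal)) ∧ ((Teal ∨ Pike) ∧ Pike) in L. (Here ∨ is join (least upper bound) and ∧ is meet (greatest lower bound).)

Elm ∨ Sage = Elm
Pike ∧ Teal = Cedar
Elm ∨ Cedar = Moss
Teal ∨ Pike = Dune
Dune ∧ Pike = Pike
Moss ∧ Pike = Pike

Pike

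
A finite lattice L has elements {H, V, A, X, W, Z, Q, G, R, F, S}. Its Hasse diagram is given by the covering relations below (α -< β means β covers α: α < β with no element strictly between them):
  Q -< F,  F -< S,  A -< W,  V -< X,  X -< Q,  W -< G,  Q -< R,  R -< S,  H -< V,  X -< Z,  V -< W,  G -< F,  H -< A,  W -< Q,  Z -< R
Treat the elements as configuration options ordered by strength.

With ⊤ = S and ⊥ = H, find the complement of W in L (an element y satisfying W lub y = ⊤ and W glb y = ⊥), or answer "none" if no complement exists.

For every candidate y, either W ∨ y ≠ S or W ∧ y ≠ H; no complement exists.

none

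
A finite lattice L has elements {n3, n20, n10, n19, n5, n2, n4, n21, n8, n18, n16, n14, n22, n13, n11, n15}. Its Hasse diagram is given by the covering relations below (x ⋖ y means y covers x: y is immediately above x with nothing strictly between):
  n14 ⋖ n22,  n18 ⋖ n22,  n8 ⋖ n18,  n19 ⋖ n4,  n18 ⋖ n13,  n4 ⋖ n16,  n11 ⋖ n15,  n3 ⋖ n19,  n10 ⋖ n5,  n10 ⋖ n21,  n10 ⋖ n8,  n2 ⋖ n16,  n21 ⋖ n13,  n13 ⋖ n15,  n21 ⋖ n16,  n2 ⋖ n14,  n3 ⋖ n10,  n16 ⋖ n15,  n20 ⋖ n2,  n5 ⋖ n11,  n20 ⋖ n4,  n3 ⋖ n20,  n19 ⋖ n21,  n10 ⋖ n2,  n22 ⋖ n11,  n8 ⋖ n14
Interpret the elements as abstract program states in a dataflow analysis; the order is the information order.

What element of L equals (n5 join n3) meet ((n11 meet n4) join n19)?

n3

n5 ∨ n3 = n5
n11 ∧ n4 = n20
n20 ∨ n19 = n4
n5 ∧ n4 = n3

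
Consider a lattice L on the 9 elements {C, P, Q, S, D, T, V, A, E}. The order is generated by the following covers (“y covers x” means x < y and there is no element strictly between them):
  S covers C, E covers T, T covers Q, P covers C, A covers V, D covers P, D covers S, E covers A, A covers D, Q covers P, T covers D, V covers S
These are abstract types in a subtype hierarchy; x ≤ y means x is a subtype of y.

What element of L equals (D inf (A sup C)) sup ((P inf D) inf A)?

D

A ∨ C = A
D ∧ A = D
P ∧ D = P
P ∧ A = P
D ∨ P = D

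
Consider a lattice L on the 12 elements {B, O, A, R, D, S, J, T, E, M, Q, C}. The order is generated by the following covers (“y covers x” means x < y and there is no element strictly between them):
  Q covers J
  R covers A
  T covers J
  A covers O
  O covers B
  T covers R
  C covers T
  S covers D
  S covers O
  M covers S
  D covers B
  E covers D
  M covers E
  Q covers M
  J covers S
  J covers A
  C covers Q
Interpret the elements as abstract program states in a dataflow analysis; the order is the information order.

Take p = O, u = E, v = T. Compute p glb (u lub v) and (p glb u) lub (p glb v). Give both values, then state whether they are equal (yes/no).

u lub v = C, so p glb (u lub v) = O glb C = O.
p glb u = B and p glb v = O, so (p glb u) lub (p glb v) = B lub O = O.
Equal: yes.

O; O; yes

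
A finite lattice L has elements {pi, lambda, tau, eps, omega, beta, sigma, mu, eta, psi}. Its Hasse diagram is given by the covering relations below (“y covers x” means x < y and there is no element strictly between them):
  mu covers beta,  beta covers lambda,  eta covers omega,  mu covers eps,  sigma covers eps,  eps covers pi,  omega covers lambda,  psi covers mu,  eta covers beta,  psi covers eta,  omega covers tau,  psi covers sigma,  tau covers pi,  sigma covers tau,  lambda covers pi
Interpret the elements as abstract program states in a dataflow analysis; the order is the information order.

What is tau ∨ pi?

tau

Common upper bounds of {tau, pi}: eta, omega, psi, sigma, tau.
The least among these is tau.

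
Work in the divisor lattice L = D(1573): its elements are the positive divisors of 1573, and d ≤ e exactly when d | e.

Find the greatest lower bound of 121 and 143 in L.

In the divisibility order, the meet is the greatest common divisor: gcd(121, 143) = 11.

11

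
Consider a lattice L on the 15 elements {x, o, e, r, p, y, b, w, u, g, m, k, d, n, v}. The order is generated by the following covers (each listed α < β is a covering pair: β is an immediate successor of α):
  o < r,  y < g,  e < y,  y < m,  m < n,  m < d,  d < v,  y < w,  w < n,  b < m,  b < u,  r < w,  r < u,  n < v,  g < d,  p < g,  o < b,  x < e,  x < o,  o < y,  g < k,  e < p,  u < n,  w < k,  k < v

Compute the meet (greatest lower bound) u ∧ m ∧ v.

b

Common lower bounds of {u, m, v}: b, o, x.
The greatest among these is b.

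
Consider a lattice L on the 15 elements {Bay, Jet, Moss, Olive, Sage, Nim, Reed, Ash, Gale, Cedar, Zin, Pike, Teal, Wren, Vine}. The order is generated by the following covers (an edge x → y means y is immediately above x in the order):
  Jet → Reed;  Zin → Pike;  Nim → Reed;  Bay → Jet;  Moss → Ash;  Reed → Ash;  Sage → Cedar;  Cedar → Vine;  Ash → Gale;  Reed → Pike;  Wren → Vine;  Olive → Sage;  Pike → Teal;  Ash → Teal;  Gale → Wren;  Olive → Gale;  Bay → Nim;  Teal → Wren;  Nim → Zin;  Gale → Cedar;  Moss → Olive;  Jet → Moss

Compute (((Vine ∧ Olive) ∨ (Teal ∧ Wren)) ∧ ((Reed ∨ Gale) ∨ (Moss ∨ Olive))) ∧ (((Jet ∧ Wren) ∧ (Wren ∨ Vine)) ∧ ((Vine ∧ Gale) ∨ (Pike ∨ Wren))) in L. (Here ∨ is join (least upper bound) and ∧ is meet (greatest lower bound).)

Vine ∧ Olive = Olive
Teal ∧ Wren = Teal
Olive ∨ Teal = Wren
Reed ∨ Gale = Gale
Moss ∨ Olive = Olive
Gale ∨ Olive = Gale
Wren ∧ Gale = Gale
Jet ∧ Wren = Jet
Wren ∨ Vine = Vine
Jet ∧ Vine = Jet
Vine ∧ Gale = Gale
Pike ∨ Wren = Wren
Gale ∨ Wren = Wren
Jet ∧ Wren = Jet
Gale ∧ Jet = Jet

Jet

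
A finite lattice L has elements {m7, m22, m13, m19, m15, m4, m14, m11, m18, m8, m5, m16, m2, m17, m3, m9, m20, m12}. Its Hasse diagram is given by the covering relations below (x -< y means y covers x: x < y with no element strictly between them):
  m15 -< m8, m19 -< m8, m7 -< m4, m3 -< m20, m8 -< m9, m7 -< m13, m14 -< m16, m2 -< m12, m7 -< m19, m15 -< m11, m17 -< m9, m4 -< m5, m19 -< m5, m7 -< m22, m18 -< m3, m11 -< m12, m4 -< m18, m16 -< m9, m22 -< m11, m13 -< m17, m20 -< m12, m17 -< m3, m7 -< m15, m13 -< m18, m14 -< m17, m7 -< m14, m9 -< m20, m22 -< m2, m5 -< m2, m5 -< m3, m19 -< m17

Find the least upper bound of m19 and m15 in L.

m8

Common upper bounds of {m19, m15}: m12, m20, m8, m9.
The least among these is m8.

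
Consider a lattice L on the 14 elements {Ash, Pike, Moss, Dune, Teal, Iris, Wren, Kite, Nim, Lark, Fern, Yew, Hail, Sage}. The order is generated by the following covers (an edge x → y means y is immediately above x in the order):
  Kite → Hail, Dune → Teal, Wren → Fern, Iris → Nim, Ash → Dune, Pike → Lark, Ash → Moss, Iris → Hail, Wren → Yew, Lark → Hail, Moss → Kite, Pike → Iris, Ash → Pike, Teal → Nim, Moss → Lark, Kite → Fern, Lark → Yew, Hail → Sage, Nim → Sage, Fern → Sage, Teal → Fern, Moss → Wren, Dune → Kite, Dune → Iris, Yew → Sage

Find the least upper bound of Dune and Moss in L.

Common upper bounds of {Dune, Moss}: Fern, Hail, Kite, Sage.
The least among these is Kite.

Kite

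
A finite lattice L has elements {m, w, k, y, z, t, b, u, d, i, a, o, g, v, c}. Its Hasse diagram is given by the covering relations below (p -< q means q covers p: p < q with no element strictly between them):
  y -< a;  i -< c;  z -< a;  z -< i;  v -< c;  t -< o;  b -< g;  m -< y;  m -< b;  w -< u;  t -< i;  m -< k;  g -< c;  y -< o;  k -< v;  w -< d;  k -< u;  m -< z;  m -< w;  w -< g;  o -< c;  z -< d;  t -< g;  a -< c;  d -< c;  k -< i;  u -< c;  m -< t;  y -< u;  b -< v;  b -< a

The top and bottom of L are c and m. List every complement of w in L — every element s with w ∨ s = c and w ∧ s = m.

a, i, o, v

Need s with w ∨ s = c and w ∧ s = m.
Checking each element gives: a, i, o, v.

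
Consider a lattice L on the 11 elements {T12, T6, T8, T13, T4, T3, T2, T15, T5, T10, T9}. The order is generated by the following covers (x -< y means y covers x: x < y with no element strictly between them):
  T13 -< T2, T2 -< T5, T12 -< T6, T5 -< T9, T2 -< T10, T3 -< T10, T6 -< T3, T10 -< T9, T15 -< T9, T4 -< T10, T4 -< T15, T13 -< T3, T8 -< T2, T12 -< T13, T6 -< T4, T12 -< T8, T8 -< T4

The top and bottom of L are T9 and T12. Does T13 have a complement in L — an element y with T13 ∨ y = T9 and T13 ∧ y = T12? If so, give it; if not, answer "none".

T15

Need y with T13 ∨ y = T9 and T13 ∧ y = T12.
Checking each element gives: T15.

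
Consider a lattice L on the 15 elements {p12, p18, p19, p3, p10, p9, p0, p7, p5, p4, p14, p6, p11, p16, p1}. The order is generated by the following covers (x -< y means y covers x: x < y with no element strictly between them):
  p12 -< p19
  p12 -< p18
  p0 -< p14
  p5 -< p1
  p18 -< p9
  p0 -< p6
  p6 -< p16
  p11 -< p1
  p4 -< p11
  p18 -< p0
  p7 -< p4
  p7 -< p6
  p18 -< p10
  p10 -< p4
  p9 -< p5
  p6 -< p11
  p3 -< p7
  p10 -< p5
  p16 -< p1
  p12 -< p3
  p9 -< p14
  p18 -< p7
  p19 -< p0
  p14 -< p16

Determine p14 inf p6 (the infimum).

p0

Common lower bounds of {p14, p6}: p0, p12, p18, p19.
The greatest among these is p0.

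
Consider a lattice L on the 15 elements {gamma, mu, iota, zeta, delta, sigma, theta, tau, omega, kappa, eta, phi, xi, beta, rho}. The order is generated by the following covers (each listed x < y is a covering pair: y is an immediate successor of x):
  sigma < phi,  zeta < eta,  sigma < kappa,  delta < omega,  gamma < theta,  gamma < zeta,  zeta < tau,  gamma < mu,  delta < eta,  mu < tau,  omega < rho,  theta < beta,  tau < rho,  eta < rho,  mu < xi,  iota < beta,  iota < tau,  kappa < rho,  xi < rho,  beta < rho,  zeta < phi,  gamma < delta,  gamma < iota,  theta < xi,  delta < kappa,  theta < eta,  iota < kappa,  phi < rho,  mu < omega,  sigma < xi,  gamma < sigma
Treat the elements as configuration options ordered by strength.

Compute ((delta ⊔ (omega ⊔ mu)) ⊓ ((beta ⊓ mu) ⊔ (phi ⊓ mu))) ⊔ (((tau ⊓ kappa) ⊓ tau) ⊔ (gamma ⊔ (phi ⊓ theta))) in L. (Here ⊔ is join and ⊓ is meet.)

iota

omega ∨ mu = omega
delta ∨ omega = omega
beta ∧ mu = gamma
phi ∧ mu = gamma
gamma ∨ gamma = gamma
omega ∧ gamma = gamma
tau ∧ kappa = iota
iota ∧ tau = iota
phi ∧ theta = gamma
gamma ∨ gamma = gamma
iota ∨ gamma = iota
gamma ∨ iota = iota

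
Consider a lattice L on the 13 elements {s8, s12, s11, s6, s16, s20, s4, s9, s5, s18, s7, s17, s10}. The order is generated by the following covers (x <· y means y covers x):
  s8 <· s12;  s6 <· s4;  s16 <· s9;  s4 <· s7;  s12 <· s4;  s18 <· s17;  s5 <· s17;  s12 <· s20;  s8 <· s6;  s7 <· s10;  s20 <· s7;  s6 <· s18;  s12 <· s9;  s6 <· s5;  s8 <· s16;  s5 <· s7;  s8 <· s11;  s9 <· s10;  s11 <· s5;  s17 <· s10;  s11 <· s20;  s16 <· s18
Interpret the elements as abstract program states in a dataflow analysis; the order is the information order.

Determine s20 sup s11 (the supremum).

s20

Common upper bounds of {s20, s11}: s10, s20, s7.
The least among these is s20.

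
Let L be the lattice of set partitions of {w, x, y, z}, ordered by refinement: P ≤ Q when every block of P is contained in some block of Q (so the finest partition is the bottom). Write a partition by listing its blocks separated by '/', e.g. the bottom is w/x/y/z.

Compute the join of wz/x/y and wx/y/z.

wxz/y

Common upper bounds of {wz/x/y, wx/y/z}: wxyz, wxz/y.
The least among these is wxz/y.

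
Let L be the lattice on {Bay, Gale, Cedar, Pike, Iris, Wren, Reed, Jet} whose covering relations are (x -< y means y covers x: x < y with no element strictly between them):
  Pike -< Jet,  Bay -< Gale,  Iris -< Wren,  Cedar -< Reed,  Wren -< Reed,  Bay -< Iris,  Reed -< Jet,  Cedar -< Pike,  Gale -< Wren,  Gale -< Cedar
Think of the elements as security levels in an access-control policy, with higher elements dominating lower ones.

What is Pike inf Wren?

Common lower bounds of {Pike, Wren}: Bay, Gale.
The greatest among these is Gale.

Gale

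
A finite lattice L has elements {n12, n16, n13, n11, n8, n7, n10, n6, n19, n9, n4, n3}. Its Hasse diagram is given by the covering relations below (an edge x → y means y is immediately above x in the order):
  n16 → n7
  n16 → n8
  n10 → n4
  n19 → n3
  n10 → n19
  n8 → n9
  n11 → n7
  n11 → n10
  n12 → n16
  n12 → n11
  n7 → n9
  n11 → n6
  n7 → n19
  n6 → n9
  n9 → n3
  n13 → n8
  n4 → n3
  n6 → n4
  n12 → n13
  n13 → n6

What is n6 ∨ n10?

n4

Common upper bounds of {n6, n10}: n3, n4.
The least among these is n4.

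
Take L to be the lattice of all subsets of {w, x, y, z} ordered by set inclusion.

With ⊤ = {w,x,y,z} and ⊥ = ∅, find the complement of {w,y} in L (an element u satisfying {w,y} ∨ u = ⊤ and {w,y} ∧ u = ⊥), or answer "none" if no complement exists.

Need u with {w,y} ∨ u = {w,x,y,z} and {w,y} ∧ u = ∅.
Checking each element gives: {x,z}.

{x,z}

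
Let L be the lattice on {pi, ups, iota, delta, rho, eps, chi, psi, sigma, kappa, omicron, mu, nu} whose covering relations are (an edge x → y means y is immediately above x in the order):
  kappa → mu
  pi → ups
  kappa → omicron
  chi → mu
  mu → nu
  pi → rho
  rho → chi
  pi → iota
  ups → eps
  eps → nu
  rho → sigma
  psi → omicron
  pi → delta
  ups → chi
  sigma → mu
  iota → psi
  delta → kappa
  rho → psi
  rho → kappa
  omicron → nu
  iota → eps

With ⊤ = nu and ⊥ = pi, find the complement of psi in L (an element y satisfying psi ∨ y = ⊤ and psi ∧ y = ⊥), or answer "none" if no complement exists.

Need y with psi ∨ y = nu and psi ∧ y = pi.
Checking each element gives: ups.

ups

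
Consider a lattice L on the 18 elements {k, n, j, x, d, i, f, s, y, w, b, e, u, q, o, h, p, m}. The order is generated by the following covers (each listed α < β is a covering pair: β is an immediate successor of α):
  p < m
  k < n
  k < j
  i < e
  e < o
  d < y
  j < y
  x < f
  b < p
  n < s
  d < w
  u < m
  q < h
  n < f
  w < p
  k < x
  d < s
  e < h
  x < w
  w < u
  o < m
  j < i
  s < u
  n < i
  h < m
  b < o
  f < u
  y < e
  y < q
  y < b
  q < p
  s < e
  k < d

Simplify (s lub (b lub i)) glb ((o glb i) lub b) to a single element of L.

o

b ∨ i = o
s ∨ o = o
o ∧ i = i
i ∨ b = o
o ∧ o = o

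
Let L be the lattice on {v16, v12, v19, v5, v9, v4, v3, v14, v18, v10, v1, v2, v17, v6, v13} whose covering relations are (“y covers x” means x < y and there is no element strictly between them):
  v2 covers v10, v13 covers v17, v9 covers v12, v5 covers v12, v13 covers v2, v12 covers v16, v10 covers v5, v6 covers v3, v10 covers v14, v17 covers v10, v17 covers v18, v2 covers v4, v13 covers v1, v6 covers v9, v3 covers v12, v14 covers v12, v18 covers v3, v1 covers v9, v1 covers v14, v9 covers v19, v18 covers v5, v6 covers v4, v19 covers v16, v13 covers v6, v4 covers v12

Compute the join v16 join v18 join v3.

v18

Common upper bounds of {v16, v18, v3}: v13, v17, v18.
The least among these is v18.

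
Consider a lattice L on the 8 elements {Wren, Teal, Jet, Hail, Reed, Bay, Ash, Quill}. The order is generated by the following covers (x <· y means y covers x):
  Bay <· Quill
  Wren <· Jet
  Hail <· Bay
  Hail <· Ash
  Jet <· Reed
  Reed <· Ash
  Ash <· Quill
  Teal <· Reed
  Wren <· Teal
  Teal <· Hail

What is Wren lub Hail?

Common upper bounds of {Wren, Hail}: Ash, Bay, Hail, Quill.
The least among these is Hail.

Hail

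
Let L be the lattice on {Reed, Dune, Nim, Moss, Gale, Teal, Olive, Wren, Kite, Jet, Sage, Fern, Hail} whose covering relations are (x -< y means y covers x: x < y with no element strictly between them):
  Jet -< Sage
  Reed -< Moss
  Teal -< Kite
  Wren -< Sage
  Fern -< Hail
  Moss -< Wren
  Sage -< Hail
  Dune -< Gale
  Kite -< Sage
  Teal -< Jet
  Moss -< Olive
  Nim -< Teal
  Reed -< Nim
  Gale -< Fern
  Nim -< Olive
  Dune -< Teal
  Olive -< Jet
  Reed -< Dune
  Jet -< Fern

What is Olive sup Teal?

Jet

Common upper bounds of {Olive, Teal}: Fern, Hail, Jet, Sage.
The least among these is Jet.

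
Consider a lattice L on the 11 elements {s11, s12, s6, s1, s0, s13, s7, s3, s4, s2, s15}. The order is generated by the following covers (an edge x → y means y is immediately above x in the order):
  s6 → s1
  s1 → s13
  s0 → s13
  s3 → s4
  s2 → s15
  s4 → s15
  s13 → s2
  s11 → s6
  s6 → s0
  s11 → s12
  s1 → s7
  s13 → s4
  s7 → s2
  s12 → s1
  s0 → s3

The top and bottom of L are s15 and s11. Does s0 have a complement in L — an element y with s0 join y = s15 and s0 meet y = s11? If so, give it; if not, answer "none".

none

For every candidate y, either s0 ∨ y ≠ s15 or s0 ∧ y ≠ s11; no complement exists.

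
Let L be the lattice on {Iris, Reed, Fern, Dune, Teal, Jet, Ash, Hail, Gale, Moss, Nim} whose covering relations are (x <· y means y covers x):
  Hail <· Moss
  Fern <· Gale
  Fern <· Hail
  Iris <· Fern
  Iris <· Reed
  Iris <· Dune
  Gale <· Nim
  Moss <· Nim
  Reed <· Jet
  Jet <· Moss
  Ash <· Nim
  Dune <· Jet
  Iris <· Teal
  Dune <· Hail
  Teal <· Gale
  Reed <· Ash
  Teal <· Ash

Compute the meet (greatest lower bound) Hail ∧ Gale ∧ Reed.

Common lower bounds of {Hail, Gale, Reed}: Iris.
The greatest among these is Iris.

Iris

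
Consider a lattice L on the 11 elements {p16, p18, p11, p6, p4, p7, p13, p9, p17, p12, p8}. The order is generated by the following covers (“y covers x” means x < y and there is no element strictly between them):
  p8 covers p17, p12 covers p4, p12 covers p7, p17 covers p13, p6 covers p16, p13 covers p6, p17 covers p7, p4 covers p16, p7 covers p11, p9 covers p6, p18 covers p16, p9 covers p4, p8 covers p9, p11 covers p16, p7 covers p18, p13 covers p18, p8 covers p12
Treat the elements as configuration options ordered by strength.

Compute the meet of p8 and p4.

p4

Common lower bounds of {p8, p4}: p16, p4.
The greatest among these is p4.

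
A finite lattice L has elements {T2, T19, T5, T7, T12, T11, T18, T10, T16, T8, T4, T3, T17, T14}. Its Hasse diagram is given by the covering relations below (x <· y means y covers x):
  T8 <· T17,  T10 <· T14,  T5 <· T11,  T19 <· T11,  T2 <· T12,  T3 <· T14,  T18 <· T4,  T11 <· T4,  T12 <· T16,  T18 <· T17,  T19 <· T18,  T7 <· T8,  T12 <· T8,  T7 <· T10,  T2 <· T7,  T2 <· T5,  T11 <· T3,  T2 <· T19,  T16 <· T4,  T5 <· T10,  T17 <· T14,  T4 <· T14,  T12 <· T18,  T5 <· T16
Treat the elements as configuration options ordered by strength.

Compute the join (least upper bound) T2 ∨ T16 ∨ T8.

T14

Common upper bounds of {T2, T16, T8}: T14.
The least among these is T14.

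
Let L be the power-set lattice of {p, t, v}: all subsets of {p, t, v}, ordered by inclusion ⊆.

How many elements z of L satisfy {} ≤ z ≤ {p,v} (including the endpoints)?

The interval [{}, {p,v}] = {{p,v}, {p}, {v}, {}}, which has 4 elements.

4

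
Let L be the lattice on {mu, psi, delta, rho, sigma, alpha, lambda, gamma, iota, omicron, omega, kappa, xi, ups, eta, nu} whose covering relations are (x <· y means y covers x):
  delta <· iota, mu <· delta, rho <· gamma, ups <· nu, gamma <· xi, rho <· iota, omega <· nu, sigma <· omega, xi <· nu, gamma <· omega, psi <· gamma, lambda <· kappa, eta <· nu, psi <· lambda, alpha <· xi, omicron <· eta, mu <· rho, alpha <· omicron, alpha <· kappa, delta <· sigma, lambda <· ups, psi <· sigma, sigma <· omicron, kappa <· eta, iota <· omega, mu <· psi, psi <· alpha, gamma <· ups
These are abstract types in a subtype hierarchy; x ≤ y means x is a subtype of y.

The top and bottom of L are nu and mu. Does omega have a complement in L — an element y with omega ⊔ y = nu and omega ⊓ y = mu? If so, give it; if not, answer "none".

For every candidate y, either omega ∨ y ≠ nu or omega ∧ y ≠ mu; no complement exists.

none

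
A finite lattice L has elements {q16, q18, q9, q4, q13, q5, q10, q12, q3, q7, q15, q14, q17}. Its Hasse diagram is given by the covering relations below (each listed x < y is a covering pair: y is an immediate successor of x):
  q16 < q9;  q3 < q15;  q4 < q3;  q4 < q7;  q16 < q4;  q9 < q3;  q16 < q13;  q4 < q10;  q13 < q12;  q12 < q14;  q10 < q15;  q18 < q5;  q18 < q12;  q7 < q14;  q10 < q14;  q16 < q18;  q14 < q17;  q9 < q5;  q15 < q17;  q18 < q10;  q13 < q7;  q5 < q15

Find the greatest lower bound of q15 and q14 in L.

q10

Common lower bounds of {q15, q14}: q10, q16, q18, q4.
The greatest among these is q10.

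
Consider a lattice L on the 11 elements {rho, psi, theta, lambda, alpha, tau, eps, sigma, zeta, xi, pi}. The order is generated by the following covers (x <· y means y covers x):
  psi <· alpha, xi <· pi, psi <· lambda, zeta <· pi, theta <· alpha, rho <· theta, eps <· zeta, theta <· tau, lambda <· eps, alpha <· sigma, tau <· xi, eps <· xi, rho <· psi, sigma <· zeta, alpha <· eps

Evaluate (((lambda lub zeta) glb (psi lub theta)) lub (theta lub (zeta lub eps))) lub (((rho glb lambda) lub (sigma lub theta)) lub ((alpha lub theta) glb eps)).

zeta

lambda ∨ zeta = zeta
psi ∨ theta = alpha
zeta ∧ alpha = alpha
zeta ∨ eps = zeta
theta ∨ zeta = zeta
alpha ∨ zeta = zeta
rho ∧ lambda = rho
sigma ∨ theta = sigma
rho ∨ sigma = sigma
alpha ∨ theta = alpha
alpha ∧ eps = alpha
sigma ∨ alpha = sigma
zeta ∨ sigma = zeta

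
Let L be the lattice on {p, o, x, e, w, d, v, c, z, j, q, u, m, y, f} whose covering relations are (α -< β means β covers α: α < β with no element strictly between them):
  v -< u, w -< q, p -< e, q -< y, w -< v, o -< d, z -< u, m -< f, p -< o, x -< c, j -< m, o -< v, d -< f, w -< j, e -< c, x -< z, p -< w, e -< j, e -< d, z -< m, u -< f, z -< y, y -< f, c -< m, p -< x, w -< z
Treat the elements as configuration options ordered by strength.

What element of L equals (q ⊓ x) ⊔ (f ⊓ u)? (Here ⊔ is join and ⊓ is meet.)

u

q ∧ x = p
f ∧ u = u
p ∨ u = u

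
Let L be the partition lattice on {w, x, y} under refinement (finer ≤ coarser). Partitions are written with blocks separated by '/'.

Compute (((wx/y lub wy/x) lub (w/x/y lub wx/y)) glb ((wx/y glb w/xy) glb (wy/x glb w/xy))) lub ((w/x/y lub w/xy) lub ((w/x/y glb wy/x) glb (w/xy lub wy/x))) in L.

w/xy

wx/y ∨ wy/x = wxy
w/x/y ∨ wx/y = wx/y
wxy ∨ wx/y = wxy
wx/y ∧ w/xy = w/x/y
wy/x ∧ w/xy = w/x/y
w/x/y ∧ w/x/y = w/x/y
wxy ∧ w/x/y = w/x/y
w/x/y ∨ w/xy = w/xy
w/x/y ∧ wy/x = w/x/y
w/xy ∨ wy/x = wxy
w/x/y ∧ wxy = w/x/y
w/xy ∨ w/x/y = w/xy
w/x/y ∨ w/xy = w/xy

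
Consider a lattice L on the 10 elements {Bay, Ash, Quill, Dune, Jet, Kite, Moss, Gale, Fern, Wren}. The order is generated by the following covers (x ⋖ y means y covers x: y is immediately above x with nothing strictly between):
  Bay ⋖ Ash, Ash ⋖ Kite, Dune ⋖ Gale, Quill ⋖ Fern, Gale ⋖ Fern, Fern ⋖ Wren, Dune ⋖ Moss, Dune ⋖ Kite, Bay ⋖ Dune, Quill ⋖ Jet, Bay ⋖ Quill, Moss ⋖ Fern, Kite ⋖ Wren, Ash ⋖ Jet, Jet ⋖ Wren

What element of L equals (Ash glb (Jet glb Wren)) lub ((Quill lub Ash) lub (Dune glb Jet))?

Jet

Jet ∧ Wren = Jet
Ash ∧ Jet = Ash
Quill ∨ Ash = Jet
Dune ∧ Jet = Bay
Jet ∨ Bay = Jet
Ash ∨ Jet = Jet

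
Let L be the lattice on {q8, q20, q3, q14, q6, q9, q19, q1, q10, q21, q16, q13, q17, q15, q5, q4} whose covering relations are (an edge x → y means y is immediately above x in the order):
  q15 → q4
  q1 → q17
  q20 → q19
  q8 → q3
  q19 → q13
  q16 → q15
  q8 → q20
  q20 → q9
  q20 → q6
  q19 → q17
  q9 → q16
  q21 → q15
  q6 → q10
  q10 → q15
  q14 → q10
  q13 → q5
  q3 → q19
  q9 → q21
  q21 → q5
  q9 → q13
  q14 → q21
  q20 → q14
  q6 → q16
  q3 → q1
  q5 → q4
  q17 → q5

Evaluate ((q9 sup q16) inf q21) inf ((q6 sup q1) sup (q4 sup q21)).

q9

q9 ∨ q16 = q16
q16 ∧ q21 = q9
q6 ∨ q1 = q4
q4 ∨ q21 = q4
q4 ∨ q4 = q4
q9 ∧ q4 = q9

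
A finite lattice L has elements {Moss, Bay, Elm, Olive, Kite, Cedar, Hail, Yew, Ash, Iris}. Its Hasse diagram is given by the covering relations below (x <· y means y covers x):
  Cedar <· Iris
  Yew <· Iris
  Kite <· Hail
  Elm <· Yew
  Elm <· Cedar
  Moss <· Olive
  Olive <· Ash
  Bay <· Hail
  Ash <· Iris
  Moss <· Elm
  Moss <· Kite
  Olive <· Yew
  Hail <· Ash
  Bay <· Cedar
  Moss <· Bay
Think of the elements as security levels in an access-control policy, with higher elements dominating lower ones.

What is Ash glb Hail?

Common lower bounds of {Ash, Hail}: Bay, Hail, Kite, Moss.
The greatest among these is Hail.

Hail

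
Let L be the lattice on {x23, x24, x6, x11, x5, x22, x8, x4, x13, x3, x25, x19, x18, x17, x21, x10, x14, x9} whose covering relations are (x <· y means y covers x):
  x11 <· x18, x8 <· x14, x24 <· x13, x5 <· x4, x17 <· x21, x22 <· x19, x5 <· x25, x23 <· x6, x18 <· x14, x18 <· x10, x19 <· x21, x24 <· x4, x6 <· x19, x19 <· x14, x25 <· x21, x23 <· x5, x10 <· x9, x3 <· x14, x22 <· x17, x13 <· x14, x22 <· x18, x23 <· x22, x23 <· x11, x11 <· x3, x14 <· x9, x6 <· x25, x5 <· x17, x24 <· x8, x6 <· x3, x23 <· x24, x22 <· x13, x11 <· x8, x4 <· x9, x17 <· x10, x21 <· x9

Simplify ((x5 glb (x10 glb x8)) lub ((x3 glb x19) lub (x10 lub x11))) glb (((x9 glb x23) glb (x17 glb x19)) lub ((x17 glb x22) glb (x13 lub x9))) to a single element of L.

x10 ∧ x8 = x11
x5 ∧ x11 = x23
x3 ∧ x19 = x6
x10 ∨ x11 = x10
x6 ∨ x10 = x9
x23 ∨ x9 = x9
x9 ∧ x23 = x23
x17 ∧ x19 = x22
x23 ∧ x22 = x23
x17 ∧ x22 = x22
x13 ∨ x9 = x9
x22 ∧ x9 = x22
x23 ∨ x22 = x22
x9 ∧ x22 = x22

x22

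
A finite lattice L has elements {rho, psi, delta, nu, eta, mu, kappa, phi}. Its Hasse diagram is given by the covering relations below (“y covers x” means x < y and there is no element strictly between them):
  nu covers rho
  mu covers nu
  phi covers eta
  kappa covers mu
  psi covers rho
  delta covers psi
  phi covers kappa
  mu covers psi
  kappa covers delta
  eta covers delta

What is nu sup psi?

Common upper bounds of {nu, psi}: kappa, mu, phi.
The least among these is mu.

mu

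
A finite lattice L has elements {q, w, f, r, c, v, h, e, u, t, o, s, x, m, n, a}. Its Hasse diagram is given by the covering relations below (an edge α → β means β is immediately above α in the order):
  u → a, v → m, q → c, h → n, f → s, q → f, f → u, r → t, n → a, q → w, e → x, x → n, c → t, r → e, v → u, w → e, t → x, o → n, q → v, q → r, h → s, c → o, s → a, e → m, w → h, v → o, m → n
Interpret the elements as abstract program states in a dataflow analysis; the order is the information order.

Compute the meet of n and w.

Common lower bounds of {n, w}: q, w.
The greatest among these is w.

w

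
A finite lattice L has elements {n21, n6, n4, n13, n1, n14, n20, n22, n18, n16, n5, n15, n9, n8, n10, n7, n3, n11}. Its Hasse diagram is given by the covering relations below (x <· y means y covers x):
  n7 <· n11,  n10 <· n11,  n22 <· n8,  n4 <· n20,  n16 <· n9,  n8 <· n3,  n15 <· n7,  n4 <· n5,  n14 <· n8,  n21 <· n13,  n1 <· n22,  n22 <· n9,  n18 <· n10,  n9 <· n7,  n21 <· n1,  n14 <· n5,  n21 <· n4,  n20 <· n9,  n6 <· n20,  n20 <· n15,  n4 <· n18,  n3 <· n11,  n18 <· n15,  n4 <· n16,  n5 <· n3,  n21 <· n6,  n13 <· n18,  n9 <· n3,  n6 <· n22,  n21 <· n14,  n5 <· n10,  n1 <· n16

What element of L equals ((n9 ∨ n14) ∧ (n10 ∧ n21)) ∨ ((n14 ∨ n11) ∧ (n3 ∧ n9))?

n9

n9 ∨ n14 = n3
n10 ∧ n21 = n21
n3 ∧ n21 = n21
n14 ∨ n11 = n11
n3 ∧ n9 = n9
n11 ∧ n9 = n9
n21 ∨ n9 = n9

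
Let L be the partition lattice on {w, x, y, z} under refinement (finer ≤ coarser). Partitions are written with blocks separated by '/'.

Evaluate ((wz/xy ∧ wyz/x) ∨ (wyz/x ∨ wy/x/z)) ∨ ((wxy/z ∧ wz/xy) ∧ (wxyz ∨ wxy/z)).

wz/xy ∧ wyz/x = wz/x/y
wyz/x ∨ wy/x/z = wyz/x
wz/x/y ∨ wyz/x = wyz/x
wxy/z ∧ wz/xy = w/xy/z
wxyz ∨ wxy/z = wxyz
w/xy/z ∧ wxyz = w/xy/z
wyz/x ∨ w/xy/z = wxyz

wxyz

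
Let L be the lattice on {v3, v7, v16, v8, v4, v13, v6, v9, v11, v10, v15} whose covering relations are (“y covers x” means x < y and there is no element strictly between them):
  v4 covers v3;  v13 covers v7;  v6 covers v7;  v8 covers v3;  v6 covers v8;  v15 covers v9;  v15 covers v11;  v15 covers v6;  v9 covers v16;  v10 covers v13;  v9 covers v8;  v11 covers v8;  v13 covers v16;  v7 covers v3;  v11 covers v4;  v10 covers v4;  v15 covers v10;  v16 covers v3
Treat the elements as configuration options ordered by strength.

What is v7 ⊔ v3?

v7

Common upper bounds of {v7, v3}: v10, v13, v15, v6, v7.
The least among these is v7.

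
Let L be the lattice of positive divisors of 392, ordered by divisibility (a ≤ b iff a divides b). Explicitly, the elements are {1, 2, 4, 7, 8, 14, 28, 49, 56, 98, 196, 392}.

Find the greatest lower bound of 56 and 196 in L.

28

In the divisibility order, the meet is the greatest common divisor: gcd(56, 196) = 28.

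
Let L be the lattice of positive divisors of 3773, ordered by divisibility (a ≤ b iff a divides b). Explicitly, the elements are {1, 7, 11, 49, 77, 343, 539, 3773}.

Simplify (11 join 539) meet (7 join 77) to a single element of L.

77

11 ∨ 539 = 539
7 ∨ 77 = 77
539 ∧ 77 = 77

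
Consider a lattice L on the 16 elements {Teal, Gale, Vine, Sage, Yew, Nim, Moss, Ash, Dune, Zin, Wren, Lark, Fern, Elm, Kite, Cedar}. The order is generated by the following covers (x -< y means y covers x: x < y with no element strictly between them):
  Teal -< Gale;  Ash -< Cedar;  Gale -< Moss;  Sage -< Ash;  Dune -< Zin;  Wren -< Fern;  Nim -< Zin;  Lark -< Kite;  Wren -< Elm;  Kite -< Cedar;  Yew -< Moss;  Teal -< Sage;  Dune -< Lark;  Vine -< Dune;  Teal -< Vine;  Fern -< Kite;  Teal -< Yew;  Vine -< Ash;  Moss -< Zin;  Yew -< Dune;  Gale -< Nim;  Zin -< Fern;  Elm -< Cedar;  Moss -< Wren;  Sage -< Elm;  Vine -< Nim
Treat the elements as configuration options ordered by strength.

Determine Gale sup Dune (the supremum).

Common upper bounds of {Gale, Dune}: Cedar, Fern, Kite, Zin.
The least among these is Zin.

Zin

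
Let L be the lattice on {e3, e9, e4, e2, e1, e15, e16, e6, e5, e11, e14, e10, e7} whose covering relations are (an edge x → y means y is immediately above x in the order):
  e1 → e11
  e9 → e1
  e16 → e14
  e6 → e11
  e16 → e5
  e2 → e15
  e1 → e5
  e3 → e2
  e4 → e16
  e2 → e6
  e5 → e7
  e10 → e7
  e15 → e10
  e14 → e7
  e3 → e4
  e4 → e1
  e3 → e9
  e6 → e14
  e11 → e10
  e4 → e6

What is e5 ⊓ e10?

Common lower bounds of {e5, e10}: e1, e3, e4, e9.
The greatest among these is e1.

e1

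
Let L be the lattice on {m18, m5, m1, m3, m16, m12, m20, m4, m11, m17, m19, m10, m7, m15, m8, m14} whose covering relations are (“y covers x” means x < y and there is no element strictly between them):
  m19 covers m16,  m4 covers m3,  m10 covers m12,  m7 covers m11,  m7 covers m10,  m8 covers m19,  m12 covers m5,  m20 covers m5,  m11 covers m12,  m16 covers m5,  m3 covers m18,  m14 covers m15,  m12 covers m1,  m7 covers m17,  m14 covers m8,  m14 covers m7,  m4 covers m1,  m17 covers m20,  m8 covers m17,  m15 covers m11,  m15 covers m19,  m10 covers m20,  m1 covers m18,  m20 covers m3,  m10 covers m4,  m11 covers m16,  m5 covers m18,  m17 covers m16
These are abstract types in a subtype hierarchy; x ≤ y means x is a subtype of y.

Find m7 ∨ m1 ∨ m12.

Common upper bounds of {m7, m1, m12}: m14, m7.
The least among these is m7.

m7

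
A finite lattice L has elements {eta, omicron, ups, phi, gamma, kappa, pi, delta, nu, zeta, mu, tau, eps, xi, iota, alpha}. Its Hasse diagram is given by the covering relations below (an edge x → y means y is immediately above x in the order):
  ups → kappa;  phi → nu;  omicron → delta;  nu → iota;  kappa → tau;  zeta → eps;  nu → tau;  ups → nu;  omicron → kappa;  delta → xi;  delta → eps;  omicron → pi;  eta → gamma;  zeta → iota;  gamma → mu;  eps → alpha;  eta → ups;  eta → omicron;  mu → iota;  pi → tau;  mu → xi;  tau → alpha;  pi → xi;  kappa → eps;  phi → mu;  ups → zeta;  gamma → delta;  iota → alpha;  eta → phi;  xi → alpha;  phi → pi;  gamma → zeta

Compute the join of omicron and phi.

pi

Common upper bounds of {omicron, phi}: alpha, pi, tau, xi.
The least among these is pi.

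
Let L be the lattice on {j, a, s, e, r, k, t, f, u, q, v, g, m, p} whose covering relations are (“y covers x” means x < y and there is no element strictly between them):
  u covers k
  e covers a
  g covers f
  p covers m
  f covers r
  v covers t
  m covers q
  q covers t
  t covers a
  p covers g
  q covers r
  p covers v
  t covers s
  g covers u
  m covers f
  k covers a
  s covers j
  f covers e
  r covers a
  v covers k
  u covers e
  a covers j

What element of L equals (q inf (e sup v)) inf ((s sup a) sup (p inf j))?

t

e ∨ v = p
q ∧ p = q
s ∨ a = t
p ∧ j = j
t ∨ j = t
q ∧ t = t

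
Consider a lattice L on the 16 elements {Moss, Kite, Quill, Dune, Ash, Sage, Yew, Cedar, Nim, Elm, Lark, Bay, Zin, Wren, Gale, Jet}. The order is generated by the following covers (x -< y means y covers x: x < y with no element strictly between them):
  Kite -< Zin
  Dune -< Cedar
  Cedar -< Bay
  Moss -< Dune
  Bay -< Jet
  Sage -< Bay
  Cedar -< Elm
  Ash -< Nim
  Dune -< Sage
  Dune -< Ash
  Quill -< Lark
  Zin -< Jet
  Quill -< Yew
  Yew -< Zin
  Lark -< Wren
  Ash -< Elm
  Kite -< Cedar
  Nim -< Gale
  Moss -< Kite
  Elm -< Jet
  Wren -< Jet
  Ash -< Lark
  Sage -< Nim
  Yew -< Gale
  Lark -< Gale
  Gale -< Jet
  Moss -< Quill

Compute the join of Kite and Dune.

Cedar

Common upper bounds of {Kite, Dune}: Bay, Cedar, Elm, Jet.
The least among these is Cedar.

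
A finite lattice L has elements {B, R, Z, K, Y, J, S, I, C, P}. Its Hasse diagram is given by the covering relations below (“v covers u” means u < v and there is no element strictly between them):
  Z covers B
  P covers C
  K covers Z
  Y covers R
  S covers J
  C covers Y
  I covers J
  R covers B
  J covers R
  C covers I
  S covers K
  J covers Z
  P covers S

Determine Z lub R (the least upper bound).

J

Common upper bounds of {Z, R}: C, I, J, P, S.
The least among these is J.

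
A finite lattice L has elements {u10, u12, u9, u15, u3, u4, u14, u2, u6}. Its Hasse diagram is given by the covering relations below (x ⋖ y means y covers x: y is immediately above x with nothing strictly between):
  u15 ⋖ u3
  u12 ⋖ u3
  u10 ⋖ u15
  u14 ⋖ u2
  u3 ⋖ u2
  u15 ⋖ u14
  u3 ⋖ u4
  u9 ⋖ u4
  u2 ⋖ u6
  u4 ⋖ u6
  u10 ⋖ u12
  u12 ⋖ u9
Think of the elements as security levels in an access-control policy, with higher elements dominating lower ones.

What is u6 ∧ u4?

u4

Common lower bounds of {u6, u4}: u10, u12, u15, u3, u4, u9.
The greatest among these is u4.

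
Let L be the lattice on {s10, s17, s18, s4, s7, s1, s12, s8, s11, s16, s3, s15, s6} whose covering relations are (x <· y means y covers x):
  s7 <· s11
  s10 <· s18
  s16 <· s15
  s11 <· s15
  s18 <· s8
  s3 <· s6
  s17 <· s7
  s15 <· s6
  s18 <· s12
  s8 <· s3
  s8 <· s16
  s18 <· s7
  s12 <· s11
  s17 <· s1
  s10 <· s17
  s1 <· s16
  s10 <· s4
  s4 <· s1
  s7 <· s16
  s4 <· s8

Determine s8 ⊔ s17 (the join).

s16

Common upper bounds of {s8, s17}: s15, s16, s6.
The least among these is s16.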